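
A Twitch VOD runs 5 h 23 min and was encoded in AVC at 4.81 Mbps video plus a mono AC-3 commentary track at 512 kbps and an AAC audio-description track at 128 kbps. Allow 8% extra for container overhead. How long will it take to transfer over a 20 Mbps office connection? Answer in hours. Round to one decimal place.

1.6 hours

5 h 23 min = 323 min = 19380 s
Audio total: 512 + 128 = 640 kbps = 0.640 Mbps.
Total bitrate: 5.450 Mbps.
File: 5.450 Mbps × 19380 s = 105621.0 Mb.
With 8% container overhead: ×1.08. → 114070.7 Mb.
At 20 Mbps: 114070.7 / 20 = 5703.5 s ≈ 1.58 hours.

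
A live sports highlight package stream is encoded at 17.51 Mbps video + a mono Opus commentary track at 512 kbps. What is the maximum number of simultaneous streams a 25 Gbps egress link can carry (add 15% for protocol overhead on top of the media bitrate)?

Audio: 512 kbps = 0.512 Mbps.
Per-viewer media rate: 18.022 Mbps.
On the wire with 15% overhead: 20.725 Mbps.
25 Gbps = 25,000 Mbps; 25,000 / 20.725 = 1206.26 → 1206 viewers.

1206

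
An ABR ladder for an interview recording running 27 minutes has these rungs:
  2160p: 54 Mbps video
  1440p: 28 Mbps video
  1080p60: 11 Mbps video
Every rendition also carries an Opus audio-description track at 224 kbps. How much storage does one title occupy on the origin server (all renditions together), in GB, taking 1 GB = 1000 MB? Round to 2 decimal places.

18.97 GB

27 min = 1620 s
Audio: 224 kbps = 0.224 Mbps.
Sum of rendition bitrates: (54+0.224) + (28+0.224) + (11+0.224) = 93.672 Mbps.
× 1620 s = 151,749 Mb = 18,969 MB = 18.97 GB.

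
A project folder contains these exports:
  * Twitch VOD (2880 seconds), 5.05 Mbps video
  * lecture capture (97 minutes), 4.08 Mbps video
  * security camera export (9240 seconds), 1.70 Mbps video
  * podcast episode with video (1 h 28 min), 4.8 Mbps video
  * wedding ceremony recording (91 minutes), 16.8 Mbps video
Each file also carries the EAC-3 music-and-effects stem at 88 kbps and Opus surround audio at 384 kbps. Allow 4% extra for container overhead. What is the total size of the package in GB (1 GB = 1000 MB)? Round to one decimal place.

Audio total: 88 + 384 = 472 kbps = 0.472 Mbps.
Twitch VOD: 5.522 Mbps × 2880 s × 1.04 = 16539.5 Mb
lecture capture: 4.552 Mbps × 5820 s × 1.04 = 27552.3 Mb
security camera export: 2.172 Mbps × 9240 s × 1.04 = 20872.1 Mb
podcast episode with video: 5.272 Mbps × 5280 s × 1.04 = 28949.6 Mb
wedding ceremony recording: 17.272 Mbps × 5460 s × 1.04 = 98077.3 Mb
Total: 191990.8 Mb = 23998.9 MB.
= 24.00 GB.

24.0 GB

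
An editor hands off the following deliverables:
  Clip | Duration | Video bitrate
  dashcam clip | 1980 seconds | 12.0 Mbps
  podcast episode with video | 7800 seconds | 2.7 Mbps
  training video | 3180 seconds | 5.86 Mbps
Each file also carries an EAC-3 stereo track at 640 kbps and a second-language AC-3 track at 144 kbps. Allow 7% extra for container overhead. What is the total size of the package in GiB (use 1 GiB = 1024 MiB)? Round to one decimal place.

Audio total: 640 + 144 = 784 kbps = 0.784 Mbps.
dashcam clip: 12.784 Mbps × 1980 s × 1.07 = 27084.2 Mb
podcast episode with video: 3.484 Mbps × 7800 s × 1.07 = 29077.5 Mb
training video: 6.644 Mbps × 3180 s × 1.07 = 22606.9 Mb
Total: 78768.5 Mb = 9846.1 MB.
= 9.170 GiB.

9.2 GiB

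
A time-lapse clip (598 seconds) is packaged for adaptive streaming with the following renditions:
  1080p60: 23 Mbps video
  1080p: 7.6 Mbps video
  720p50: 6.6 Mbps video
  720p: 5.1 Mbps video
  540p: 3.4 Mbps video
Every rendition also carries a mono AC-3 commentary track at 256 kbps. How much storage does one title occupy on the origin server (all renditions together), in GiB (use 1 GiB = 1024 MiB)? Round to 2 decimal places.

Audio: 256 kbps = 0.256 Mbps.
Sum of rendition bitrates: (23+0.256) + (7.6+0.256) + (6.6+0.256) + (5.1+0.256) + (3.4+0.256) = 46.980 Mbps.
× 598 s = 28,094 Mb = 3,512 MB = 3.271 GiB.

3.27 GiB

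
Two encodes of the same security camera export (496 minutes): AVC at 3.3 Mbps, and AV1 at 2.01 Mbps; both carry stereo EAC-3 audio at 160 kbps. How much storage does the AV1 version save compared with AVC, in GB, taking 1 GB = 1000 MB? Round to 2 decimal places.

496 min = 29760 s
Audio: 160 kbps = 0.160 Mbps.
AVC: 3.460 Mbps × 29760 s = 102969.6 Mb = 12.871 GB.
AV1: 2.170 Mbps × 29760 s = 64579.2 Mb = 8.072 GB.
Saving: 12.871 − 8.072 = 4.799 GB.

4.80 GB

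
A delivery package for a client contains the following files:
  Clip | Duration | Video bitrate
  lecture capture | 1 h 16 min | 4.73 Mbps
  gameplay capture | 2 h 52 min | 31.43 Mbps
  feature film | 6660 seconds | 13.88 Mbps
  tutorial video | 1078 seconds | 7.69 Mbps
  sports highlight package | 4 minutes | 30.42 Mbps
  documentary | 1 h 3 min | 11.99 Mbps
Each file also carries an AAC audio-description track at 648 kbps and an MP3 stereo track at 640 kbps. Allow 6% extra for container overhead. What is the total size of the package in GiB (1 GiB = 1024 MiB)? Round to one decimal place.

Audio total: 648 + 640 = 1288 kbps = 1.288 Mbps.
lecture capture: 6.018 Mbps × 4560 s × 1.06 = 29088.6 Mb
gameplay capture: 32.718 Mbps × 10320 s × 1.06 = 357908.7 Mb
feature film: 15.168 Mbps × 6660 s × 1.06 = 107080.0 Mb
tutorial video: 8.978 Mbps × 1078 s × 1.06 = 10259.0 Mb
sports highlight package: 31.708 Mbps × 240 s × 1.06 = 8066.5 Mb
documentary: 13.278 Mbps × 3780 s × 1.06 = 53202.3 Mb
Total: 565605.1 Mb = 70700.6 MB.
= 65.85 GiB.

65.8 GiB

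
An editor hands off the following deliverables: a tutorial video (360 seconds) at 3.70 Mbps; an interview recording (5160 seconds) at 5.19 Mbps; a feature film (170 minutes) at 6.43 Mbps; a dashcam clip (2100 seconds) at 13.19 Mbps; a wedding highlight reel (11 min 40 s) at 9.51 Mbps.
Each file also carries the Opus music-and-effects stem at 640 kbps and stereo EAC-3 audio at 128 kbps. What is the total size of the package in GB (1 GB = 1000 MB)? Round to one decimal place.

17.8 GB

Audio total: 640 + 128 = 768 kbps = 0.768 Mbps.
tutorial video: 4.468 Mbps × 360 s = 1608.5 Mb
interview recording: 5.958 Mbps × 5160 s = 30743.3 Mb
feature film: 7.198 Mbps × 10200 s = 73419.6 Mb
dashcam clip: 13.958 Mbps × 2100 s = 29311.8 Mb
wedding highlight reel: 10.278 Mbps × 700 s = 7194.6 Mb
Total: 142277.8 Mb = 17784.7 MB.
= 17.78 GB.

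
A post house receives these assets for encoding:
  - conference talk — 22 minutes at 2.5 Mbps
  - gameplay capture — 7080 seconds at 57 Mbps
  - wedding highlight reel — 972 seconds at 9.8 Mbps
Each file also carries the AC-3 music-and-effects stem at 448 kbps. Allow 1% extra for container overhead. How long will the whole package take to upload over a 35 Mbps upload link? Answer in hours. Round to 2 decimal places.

3.37 hours

Audio: 448 kbps = 0.448 Mbps.
conference talk: 2.948 Mbps × 1320 s × 1.01 = 3930.3 Mb
gameplay capture: 57.448 Mbps × 7080 s × 1.01 = 410799.2 Mb
wedding highlight reel: 10.248 Mbps × 972 s × 1.01 = 10060.7 Mb
Total: 424790.1 Mb = 53098.8 MB.
At 35 Mbps: 424790.1 / 35 = 12137 s ≈ 3.37 hours.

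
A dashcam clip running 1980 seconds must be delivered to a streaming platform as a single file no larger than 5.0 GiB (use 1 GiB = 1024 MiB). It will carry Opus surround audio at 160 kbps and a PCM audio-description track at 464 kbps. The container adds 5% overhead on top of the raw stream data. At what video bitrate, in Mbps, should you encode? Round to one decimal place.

20.0 Mbps

Budget: 5.0 GiB = 42949.7 Mb.
Stream payload after overhead: 42949.7 / 1.05 = 40904.5 Mb.
Total bitrate budget: 40904.5 Mb / 1980 s = 20.659 Mbps.
Audio total: 160 + 464 = 624 kbps = 0.624 Mbps.
Video: 20.659 − 0.624 = 20.035 Mbps.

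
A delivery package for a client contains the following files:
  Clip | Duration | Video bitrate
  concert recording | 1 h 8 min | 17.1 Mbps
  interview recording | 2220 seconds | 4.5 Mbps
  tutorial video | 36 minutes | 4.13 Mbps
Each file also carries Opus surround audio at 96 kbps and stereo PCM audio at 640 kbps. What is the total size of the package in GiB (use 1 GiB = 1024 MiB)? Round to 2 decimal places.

11.05 GiB

Audio total: 96 + 640 = 736 kbps = 0.736 Mbps.
concert recording: 17.836 Mbps × 4080 s = 72770.9 Mb
interview recording: 5.236 Mbps × 2220 s = 11623.9 Mb
tutorial video: 4.866 Mbps × 2160 s = 10510.6 Mb
Total: 94905.4 Mb = 11863.2 MB.
= 11.05 GiB.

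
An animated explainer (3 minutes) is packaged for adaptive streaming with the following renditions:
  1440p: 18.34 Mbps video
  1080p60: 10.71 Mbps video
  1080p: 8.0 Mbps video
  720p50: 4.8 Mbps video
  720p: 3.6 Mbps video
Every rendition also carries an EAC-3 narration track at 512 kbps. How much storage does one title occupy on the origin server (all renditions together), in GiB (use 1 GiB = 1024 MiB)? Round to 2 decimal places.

3 min = 180 s
Audio: 512 kbps = 0.512 Mbps.
Sum of rendition bitrates: (18.34+0.512) + (10.71+0.512) + (8.0+0.512) + (4.8+0.512) + (3.6+0.512) = 48.010 Mbps.
× 180 s = 8,642 Mb = 1,080 MB = 1.006 GiB.

1.01 GiB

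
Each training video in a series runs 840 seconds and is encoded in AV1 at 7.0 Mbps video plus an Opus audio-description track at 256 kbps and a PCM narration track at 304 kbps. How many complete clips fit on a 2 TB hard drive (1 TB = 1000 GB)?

2519

Audio total: 256 + 304 = 560 kbps = 0.560 Mbps.
Total bitrate: 7.560 Mbps.
Per item: 7.560 Mbps × 840 s = 6,350 Mb = 793.8 MB.
Capacity: 2 TB = 16,000,000 Mb; 2519.53 items → 2519 complete.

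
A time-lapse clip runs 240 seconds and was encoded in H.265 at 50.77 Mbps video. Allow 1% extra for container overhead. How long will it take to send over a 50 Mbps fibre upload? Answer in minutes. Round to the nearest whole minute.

4 minutes

File: 50.770 Mbps × 240 s = 12184.8 Mb.
With 1% container overhead: ×1.01. → 12306.6 Mb.
At 50 Mbps: 12306.6 / 50 = 246.1 s ≈ 4.1 minutes.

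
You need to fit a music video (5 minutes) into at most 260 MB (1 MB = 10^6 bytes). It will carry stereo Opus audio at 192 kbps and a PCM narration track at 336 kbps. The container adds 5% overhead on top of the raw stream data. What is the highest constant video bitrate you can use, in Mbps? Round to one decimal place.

6.1 Mbps

Budget: 260 MB = 2080.0 Mb.
Stream payload after overhead: 2080.0 / 1.05 = 1981.0 Mb.
5 min = 300 s
Total bitrate budget: 1981.0 Mb / 300 s = 6.603 Mbps.
Audio total: 192 + 336 = 528 kbps = 0.528 Mbps.
Video: 6.603 − 0.528 = 6.075 Mbps.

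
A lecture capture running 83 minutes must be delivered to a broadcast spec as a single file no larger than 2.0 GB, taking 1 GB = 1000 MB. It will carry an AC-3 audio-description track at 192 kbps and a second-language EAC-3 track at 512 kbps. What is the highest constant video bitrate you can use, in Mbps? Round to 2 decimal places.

Budget: 2.0 GB = 16000.0 Mb.
83 min = 4980 s
Total bitrate budget: 16000.0 Mb / 4980 s = 3.213 Mbps.
Audio total: 192 + 512 = 704 kbps = 0.704 Mbps.
Video: 3.213 − 0.704 = 2.509 Mbps.

2.51 Mbps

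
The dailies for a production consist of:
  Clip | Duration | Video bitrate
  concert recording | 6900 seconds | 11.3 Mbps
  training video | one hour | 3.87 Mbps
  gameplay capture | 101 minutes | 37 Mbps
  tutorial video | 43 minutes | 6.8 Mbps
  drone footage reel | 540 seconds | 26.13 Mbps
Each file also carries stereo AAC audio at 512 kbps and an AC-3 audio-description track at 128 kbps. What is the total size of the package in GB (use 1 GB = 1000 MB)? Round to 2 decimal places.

45.05 GB

Audio total: 512 + 128 = 640 kbps = 0.640 Mbps.
concert recording: 11.940 Mbps × 6900 s = 82386.0 Mb
training video: 4.510 Mbps × 3600 s = 16236.0 Mb
gameplay capture: 37.640 Mbps × 6060 s = 228098.4 Mb
tutorial video: 7.440 Mbps × 2580 s = 19195.2 Mb
drone footage reel: 26.770 Mbps × 540 s = 14455.8 Mb
Total: 360371.4 Mb = 45046.4 MB.
= 45.05 GB.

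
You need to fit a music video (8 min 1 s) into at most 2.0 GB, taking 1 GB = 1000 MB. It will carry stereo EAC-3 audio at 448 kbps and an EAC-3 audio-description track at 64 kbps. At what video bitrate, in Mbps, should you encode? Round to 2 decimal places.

Budget: 2.0 GB = 16000.0 Mb.
8 min 1 s = 481 s
Total bitrate budget: 16000.0 Mb / 481 s = 33.264 Mbps.
Audio total: 448 + 64 = 512 kbps = 0.512 Mbps.
Video: 33.264 − 0.512 = 32.752 Mbps.

32.75 Mbps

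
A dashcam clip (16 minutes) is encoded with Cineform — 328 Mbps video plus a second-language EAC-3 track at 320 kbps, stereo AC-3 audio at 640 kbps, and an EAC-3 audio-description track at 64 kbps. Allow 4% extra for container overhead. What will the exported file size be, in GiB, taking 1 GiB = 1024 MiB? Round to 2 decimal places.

16 min = 960 s
Audio total: 320 + 640 + 64 = 1024 kbps = 1.024 Mbps.
Total bitrate: 328 + 1.024 = 329.024 Mbps.
Stream data: 329.024 Mbps × 960 s = 315863.0 Mb.
With 4% container overhead: ×1.04.
328,498 Mb = 41,062,195,200 bytes ÷ 1,073,741,824 = 38.24 GiB.

38.24 GiB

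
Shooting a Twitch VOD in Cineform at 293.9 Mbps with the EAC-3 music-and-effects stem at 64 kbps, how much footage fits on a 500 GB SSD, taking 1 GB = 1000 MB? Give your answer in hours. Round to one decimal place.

3.8 hours

Audio: 64 kbps = 0.064 Mbps.
Total bitrate: 293.9 + 0.064 = 293.964 Mbps.
Capacity: 500 GB = 4,000,000 Mb.
Recording time: 4,000,000 / 293.964 = 13,607 s ≈ 3.78 hours.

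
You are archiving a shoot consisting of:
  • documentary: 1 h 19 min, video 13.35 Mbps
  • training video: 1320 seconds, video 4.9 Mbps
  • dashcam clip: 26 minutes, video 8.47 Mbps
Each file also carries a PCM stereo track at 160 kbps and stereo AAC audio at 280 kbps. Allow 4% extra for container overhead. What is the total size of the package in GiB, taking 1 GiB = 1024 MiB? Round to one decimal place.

Audio total: 160 + 280 = 440 kbps = 0.440 Mbps.
documentary: 13.790 Mbps × 4740 s × 1.04 = 67979.2 Mb
training video: 5.340 Mbps × 1320 s × 1.04 = 7330.8 Mb
dashcam clip: 8.910 Mbps × 1560 s × 1.04 = 14455.6 Mb
Total: 89765.5 Mb = 11220.7 MB.
= 10.45 GiB.

10.5 GiB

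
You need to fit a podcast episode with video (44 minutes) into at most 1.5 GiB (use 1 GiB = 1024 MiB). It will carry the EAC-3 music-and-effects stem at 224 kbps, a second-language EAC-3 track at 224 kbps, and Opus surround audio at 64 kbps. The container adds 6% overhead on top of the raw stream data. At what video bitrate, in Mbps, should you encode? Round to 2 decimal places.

Budget: 1.5 GiB = 12884.9 Mb.
Stream payload after overhead: 12884.9 / 1.06 = 12155.6 Mb.
44 min = 2640 s
Total bitrate budget: 12155.6 Mb / 2640 s = 4.604 Mbps.
Audio total: 224 + 224 + 64 = 512 kbps = 0.512 Mbps.
Video: 4.604 − 0.512 = 4.092 Mbps.

4.09 Mbps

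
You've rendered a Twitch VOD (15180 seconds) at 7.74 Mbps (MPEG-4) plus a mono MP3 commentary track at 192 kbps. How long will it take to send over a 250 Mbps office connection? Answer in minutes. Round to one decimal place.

8.0 minutes

Audio: 192 kbps = 0.192 Mbps.
Total bitrate: 7.932 Mbps.
File: 7.932 Mbps × 15180 s = 120407.8 Mb.
At 250 Mbps: 120407.8 / 250 = 481.6 s ≈ 8.03 minutes.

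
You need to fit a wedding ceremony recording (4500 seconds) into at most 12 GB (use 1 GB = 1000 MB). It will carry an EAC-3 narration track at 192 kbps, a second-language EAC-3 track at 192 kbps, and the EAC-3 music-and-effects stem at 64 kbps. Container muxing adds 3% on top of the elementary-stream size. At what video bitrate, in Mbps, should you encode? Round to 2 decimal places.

20.26 Mbps

Budget: 12 GB = 96000.0 Mb.
Stream payload after overhead: 96000.0 / 1.03 = 93203.9 Mb.
Total bitrate budget: 93203.9 Mb / 4500 s = 20.712 Mbps.
Audio total: 192 + 192 + 64 = 448 kbps = 0.448 Mbps.
Video: 20.712 − 0.448 = 20.264 Mbps.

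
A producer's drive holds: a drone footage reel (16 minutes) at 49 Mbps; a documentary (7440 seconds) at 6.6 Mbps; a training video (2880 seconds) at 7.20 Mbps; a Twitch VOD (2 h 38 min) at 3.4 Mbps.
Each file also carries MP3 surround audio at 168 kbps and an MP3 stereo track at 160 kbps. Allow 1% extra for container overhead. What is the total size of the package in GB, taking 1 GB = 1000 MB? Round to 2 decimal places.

19.69 GB

Audio total: 168 + 160 = 328 kbps = 0.328 Mbps.
drone footage reel: 49.328 Mbps × 960 s × 1.01 = 47828.4 Mb
documentary: 6.928 Mbps × 7440 s × 1.01 = 52059.8 Mb
training video: 7.528 Mbps × 2880 s × 1.01 = 21897.4 Mb
Twitch VOD: 3.728 Mbps × 9480 s × 1.01 = 35694.9 Mb
Total: 157480.5 Mb = 19685.1 MB.
= 19.69 GB.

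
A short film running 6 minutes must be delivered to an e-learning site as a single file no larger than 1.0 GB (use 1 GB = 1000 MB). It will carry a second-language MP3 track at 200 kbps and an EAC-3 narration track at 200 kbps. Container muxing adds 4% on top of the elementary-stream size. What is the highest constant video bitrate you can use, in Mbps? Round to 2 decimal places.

Budget: 1.0 GB = 8000.0 Mb.
Stream payload after overhead: 8000.0 / 1.04 = 7692.3 Mb.
6 min = 360 s
Total bitrate budget: 7692.3 Mb / 360 s = 21.368 Mbps.
Audio total: 200 + 200 = 400 kbps = 0.400 Mbps.
Video: 21.368 − 0.400 = 20.968 Mbps.

20.97 Mbps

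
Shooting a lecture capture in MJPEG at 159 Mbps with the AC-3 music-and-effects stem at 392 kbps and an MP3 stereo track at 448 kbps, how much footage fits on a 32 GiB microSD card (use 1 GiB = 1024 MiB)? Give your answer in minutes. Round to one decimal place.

28.7 minutes

Audio total: 392 + 448 = 840 kbps = 0.840 Mbps.
Total bitrate: 159 + 0.840 = 159.840 Mbps.
Capacity: 32 GiB = 274,878 Mb.
Recording time: 274,878 / 159.840 = 1,720 s ≈ 28.7 minutes.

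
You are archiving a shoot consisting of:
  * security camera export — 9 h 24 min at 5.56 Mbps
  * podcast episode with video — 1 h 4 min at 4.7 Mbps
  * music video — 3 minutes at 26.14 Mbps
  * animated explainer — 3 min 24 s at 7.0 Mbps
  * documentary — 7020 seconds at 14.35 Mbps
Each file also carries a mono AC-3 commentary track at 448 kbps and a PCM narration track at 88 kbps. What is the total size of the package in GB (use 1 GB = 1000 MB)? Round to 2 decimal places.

42.15 GB

Audio total: 448 + 88 = 536 kbps = 0.536 Mbps.
security camera export: 6.096 Mbps × 33840 s = 206288.6 Mb
podcast episode with video: 5.236 Mbps × 3840 s = 20106.2 Mb
music video: 26.676 Mbps × 180 s = 4801.7 Mb
animated explainer: 7.536 Mbps × 204 s = 1537.3 Mb
documentary: 14.886 Mbps × 7020 s = 104499.7 Mb
Total: 337233.6 Mb = 42154.2 MB.
= 42.15 GB.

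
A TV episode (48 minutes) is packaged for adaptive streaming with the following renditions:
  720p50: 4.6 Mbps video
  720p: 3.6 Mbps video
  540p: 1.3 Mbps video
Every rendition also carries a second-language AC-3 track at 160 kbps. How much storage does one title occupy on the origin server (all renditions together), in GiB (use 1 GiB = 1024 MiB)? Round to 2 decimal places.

3.35 GiB

48 min = 2880 s
Audio: 160 kbps = 0.160 Mbps.
Sum of rendition bitrates: (4.6+0.160) + (3.6+0.160) + (1.3+0.160) = 9.980 Mbps.
× 2880 s = 28,742 Mb = 3,593 MB = 3.346 GiB.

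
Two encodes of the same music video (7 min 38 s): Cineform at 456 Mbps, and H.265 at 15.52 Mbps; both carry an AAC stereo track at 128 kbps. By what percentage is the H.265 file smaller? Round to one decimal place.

7 min 38 s = 458 s
Audio: 128 kbps = 0.128 Mbps.
Cineform: 456.128 Mbps × 458 s = 208906.6 Mb = 26.113 GB.
H.265: 15.648 Mbps × 458 s = 7166.8 Mb = 0.896 GB.
Reduction: (1 − 0.896/26.113) × 100 = 96.57%.

96.6%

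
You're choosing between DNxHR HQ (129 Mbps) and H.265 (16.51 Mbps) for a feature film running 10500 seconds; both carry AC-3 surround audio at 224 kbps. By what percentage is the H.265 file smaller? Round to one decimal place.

Audio: 224 kbps = 0.224 Mbps.
DNxHR HQ: 129.224 Mbps × 10500 s = 1356852.0 Mb = 157.958 GiB.
H.265: 16.734 Mbps × 10500 s = 175707.0 Mb = 20.455 GiB.
Reduction: (1 − 20.455/157.958) × 100 = 87.05%.

87.1%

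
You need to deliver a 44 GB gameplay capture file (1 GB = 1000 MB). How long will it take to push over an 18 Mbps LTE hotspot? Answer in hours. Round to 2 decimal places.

5.43 hours

File: 44 GB = 352000.0 Mb.
At 18 Mbps: 352000.0 / 18 = 19555.6 s ≈ 5.43 hours.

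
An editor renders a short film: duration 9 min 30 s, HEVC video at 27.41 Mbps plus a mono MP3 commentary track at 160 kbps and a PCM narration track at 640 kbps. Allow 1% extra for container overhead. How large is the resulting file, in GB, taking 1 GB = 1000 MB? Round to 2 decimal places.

2.03 GB

9 min 30 s = 570 s
Audio total: 160 + 640 = 800 kbps = 0.800 Mbps.
Total bitrate: 27.41 + 0.800 = 28.210 Mbps.
Stream data: 28.210 Mbps × 570 s = 16079.7 Mb.
With 1% container overhead: ×1.01.
16,240 Mb ÷ 8 = 2,030 MB → 2.030 GB.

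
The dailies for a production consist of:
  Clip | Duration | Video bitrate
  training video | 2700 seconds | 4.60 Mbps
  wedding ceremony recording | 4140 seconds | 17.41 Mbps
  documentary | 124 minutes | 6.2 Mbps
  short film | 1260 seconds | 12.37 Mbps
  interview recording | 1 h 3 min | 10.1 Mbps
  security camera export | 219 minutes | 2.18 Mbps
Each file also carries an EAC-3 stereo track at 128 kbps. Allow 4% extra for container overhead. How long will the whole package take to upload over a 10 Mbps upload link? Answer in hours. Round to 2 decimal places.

6.27 hours

Audio: 128 kbps = 0.128 Mbps.
training video: 4.728 Mbps × 2700 s × 1.04 = 13276.2 Mb
wedding ceremony recording: 17.538 Mbps × 4140 s × 1.04 = 75511.6 Mb
documentary: 6.328 Mbps × 7440 s × 1.04 = 48963.5 Mb
short film: 12.498 Mbps × 1260 s × 1.04 = 16377.4 Mb
interview recording: 10.228 Mbps × 3780 s × 1.04 = 40208.3 Mb
security camera export: 2.308 Mbps × 13140 s × 1.04 = 31540.2 Mb
Total: 225877.3 Mb = 28234.7 MB.
At 10 Mbps: 225877.3 / 10 = 22588 s ≈ 6.27 hours.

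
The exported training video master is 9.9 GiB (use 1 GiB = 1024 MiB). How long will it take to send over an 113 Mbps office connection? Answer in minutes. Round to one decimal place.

File: 9.9 GiB = 85040.4 Mb.
At 113 Mbps: 85040.4 / 113 = 752.6 s ≈ 12.5 minutes.

12.5 minutes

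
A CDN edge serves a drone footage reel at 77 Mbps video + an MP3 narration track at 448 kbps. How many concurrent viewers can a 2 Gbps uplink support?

25

Audio: 448 kbps = 0.448 Mbps.
Per-viewer media rate: 77.448 Mbps.
2 Gbps = 2,000 Mbps; 2,000 / 77.448 = 25.82 → 25 viewers.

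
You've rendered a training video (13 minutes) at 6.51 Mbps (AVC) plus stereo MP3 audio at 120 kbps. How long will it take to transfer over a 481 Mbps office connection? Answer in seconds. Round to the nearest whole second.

11 seconds

13 min = 780 s
Audio: 120 kbps = 0.120 Mbps.
Total bitrate: 6.630 Mbps.
File: 6.630 Mbps × 780 s = 5171.4 Mb.
At 481 Mbps: 5171.4 / 481 = 10.8 s ≈ 10.8 seconds.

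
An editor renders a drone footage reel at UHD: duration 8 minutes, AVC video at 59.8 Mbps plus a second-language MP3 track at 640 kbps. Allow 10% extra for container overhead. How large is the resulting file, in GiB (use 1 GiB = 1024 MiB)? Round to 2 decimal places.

3.72 GiB

8 min = 480 s
Audio: 640 kbps = 0.640 Mbps.
Total bitrate: 59.8 + 0.640 = 60.440 Mbps.
Stream data: 60.440 Mbps × 480 s = 29011.2 Mb.
With 10% container overhead: ×1.10.
31,912 Mb = 3,989,040,000 bytes ÷ 1,073,741,824 = 3.715 GiB.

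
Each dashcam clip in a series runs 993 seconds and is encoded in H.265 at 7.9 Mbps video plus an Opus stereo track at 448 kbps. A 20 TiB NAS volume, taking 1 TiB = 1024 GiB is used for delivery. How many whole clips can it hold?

21222

Audio: 448 kbps = 0.448 Mbps.
Total bitrate: 8.348 Mbps.
Per item: 8.348 Mbps × 993 s = 8,290 Mb = 1,036 MB.
Capacity: 20 TiB = 175,921,860 Mb; 21222.09 items → 21222 complete.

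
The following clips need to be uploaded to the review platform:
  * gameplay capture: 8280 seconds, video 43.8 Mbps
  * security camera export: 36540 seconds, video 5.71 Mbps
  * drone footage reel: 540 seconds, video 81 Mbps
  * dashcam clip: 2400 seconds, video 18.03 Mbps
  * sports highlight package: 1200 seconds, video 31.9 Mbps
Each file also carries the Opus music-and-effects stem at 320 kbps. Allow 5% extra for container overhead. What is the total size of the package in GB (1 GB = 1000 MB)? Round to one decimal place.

Audio: 320 kbps = 0.320 Mbps.
gameplay capture: 44.120 Mbps × 8280 s × 1.05 = 383579.3 Mb
security camera export: 6.030 Mbps × 36540 s × 1.05 = 231353.0 Mb
drone footage reel: 81.320 Mbps × 540 s × 1.05 = 46108.4 Mb
dashcam clip: 18.350 Mbps × 2400 s × 1.05 = 46242.0 Mb
sports highlight package: 32.220 Mbps × 1200 s × 1.05 = 40597.2 Mb
Total: 747879.9 Mb = 93485.0 MB.
= 93.48 GB.

93.5 GB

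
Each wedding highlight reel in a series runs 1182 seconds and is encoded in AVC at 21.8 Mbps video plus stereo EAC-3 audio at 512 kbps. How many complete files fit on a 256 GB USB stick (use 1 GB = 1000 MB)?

Audio: 512 kbps = 0.512 Mbps.
Total bitrate: 22.312 Mbps.
Per item: 22.312 Mbps × 1182 s = 26,373 Mb = 3,297 MB.
Capacity: 256 GB = 2,048,000 Mb; 77.66 items → 77 complete.

77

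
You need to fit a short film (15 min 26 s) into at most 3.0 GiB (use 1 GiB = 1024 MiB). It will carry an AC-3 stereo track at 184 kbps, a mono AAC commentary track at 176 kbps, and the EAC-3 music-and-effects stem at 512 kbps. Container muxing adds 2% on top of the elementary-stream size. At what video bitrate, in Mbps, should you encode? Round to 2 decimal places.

Budget: 3.0 GiB = 25769.8 Mb.
Stream payload after overhead: 25769.8 / 1.02 = 25264.5 Mb.
15 min 26 s = 926 s
Total bitrate budget: 25264.5 Mb / 926 s = 27.283 Mbps.
Audio total: 184 + 176 + 512 = 872 kbps = 0.872 Mbps.
Video: 27.283 − 0.872 = 26.411 Mbps.

26.41 Mbps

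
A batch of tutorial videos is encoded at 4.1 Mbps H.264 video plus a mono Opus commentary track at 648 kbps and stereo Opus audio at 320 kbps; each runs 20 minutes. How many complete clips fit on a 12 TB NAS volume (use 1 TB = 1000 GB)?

15785

20 min = 1200 s
Audio total: 648 + 320 = 968 kbps = 0.968 Mbps.
Total bitrate: 5.068 Mbps.
Per item: 5.068 Mbps × 1200 s = 6,082 Mb = 760.2 MB.
Capacity: 12 TB = 96,000,000 Mb; 15785.32 items → 15785 complete.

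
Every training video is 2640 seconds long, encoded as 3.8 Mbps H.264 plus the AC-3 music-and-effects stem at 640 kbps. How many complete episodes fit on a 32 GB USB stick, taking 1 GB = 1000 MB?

Audio: 640 kbps = 0.640 Mbps.
Total bitrate: 4.440 Mbps.
Per item: 4.440 Mbps × 2640 s = 11,722 Mb = 1,465 MB.
Capacity: 32 GB = 256,000 Mb; 21.84 items → 21 complete.

21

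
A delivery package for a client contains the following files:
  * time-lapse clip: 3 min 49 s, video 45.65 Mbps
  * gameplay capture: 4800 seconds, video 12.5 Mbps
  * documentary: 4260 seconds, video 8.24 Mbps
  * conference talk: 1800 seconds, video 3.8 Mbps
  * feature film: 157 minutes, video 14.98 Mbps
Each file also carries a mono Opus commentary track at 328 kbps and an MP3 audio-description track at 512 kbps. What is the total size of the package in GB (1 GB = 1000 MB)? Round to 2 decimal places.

Audio total: 328 + 512 = 840 kbps = 0.840 Mbps.
time-lapse clip: 46.490 Mbps × 229 s = 10646.2 Mb
gameplay capture: 13.340 Mbps × 4800 s = 64032.0 Mb
documentary: 9.080 Mbps × 4260 s = 38680.8 Mb
conference talk: 4.640 Mbps × 1800 s = 8352.0 Mb
feature film: 15.820 Mbps × 9420 s = 149024.4 Mb
Total: 270735.4 Mb = 33841.9 MB.
= 33.84 GB.

33.84 GB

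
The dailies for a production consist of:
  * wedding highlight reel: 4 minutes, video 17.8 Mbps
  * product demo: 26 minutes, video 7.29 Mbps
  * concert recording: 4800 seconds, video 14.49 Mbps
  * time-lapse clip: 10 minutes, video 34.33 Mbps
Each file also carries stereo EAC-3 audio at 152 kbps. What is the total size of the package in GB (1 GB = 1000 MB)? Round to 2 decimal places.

Audio: 152 kbps = 0.152 Mbps.
wedding highlight reel: 17.952 Mbps × 240 s = 4308.5 Mb
product demo: 7.442 Mbps × 1560 s = 11609.5 Mb
concert recording: 14.642 Mbps × 4800 s = 70281.6 Mb
time-lapse clip: 34.482 Mbps × 600 s = 20689.2 Mb
Total: 106888.8 Mb = 13361.1 MB.
= 13.36 GB.

13.36 GB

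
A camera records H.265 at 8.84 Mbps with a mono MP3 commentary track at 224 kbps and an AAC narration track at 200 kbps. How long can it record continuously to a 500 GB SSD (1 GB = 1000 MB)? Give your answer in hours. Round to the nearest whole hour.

120 hours

Audio total: 224 + 200 = 424 kbps = 0.424 Mbps.
Total bitrate: 8.84 + 0.424 = 9.264 Mbps.
Capacity: 500 GB = 4,000,000 Mb.
Recording time: 4,000,000 / 9.264 = 431,779 s ≈ 120 hours.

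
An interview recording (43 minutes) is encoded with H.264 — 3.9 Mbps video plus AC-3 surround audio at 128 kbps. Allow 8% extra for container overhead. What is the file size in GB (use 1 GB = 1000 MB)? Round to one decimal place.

1.4 GB

43 min = 2580 s
Audio: 128 kbps = 0.128 Mbps.
Total bitrate: 3.9 + 0.128 = 4.028 Mbps.
Stream data: 4.028 Mbps × 2580 s = 10392.2 Mb.
With 8% container overhead: ×1.08.
11,224 Mb ÷ 8 = 1,403 MB → 1.403 GB.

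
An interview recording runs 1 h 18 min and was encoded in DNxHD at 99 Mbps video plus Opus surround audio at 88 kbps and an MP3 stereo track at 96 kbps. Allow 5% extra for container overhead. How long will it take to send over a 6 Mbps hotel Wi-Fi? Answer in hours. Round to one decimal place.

1 h 18 min = 78 min = 4680 s
Audio total: 88 + 96 = 184 kbps = 0.184 Mbps.
Total bitrate: 99.184 Mbps.
File: 99.184 Mbps × 4680 s = 464181.1 Mb.
With 5% container overhead: ×1.05. → 487390.2 Mb.
At 6 Mbps: 487390.2 / 6 = 81231.7 s ≈ 22.6 hours.

22.6 hours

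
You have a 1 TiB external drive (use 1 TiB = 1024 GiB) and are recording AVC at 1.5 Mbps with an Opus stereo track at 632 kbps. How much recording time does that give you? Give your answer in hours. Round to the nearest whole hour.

1146 hours

Audio: 632 kbps = 0.632 Mbps.
Total bitrate: 1.5 + 0.632 = 2.132 Mbps.
Capacity: 1 TiB = 8,796,093 Mb.
Recording time: 8,796,093 / 2.132 = 4,125,747 s ≈ 1,146 hours.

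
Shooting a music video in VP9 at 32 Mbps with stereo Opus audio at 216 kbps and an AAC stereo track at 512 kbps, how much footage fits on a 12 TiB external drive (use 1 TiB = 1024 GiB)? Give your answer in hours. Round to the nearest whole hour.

Audio total: 216 + 512 = 728 kbps = 0.728 Mbps.
Total bitrate: 32 + 0.728 = 32.728 Mbps.
Capacity: 12 TiB = 105,553,116 Mb.
Recording time: 105,553,116 / 32.728 = 3,225,162 s ≈ 896 hours.

896 hours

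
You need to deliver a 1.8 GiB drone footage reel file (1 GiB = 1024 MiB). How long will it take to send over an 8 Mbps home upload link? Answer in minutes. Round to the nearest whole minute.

File: 1.8 GiB = 15461.9 Mb.
At 8 Mbps: 15461.9 / 8 = 1932.7 s ≈ 32.2 minutes.

32 minutes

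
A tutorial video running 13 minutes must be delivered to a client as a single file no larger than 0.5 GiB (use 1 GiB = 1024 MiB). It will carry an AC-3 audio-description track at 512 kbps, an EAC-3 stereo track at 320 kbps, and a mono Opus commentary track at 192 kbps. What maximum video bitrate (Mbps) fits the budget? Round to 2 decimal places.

4.48 Mbps

Budget: 0.5 GiB = 4295.0 Mb.
13 min = 780 s
Total bitrate budget: 4295.0 Mb / 780 s = 5.506 Mbps.
Audio total: 512 + 320 + 192 = 1024 kbps = 1.024 Mbps.
Video: 5.506 − 1.024 = 4.482 Mbps.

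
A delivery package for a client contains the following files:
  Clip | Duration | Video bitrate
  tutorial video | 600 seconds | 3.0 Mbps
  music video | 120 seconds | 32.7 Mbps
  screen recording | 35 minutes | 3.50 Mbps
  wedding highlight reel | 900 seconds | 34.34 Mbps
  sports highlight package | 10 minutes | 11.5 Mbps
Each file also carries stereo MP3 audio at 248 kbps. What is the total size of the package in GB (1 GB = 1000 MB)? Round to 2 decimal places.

Audio: 248 kbps = 0.248 Mbps.
tutorial video: 3.248 Mbps × 600 s = 1948.8 Mb
music video: 32.948 Mbps × 120 s = 3953.8 Mb
screen recording: 3.748 Mbps × 2100 s = 7870.8 Mb
wedding highlight reel: 34.588 Mbps × 900 s = 31129.2 Mb
sports highlight package: 11.748 Mbps × 600 s = 7048.8 Mb
Total: 51951.4 Mb = 6493.9 MB.
= 6.494 GB.

6.49 GB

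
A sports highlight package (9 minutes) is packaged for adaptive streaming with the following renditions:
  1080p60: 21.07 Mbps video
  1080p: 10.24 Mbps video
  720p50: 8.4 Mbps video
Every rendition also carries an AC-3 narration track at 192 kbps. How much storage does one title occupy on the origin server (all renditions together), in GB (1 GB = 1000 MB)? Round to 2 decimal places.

9 min = 540 s
Audio: 192 kbps = 0.192 Mbps.
Sum of rendition bitrates: (21.07+0.192) + (10.24+0.192) + (8.4+0.192) = 40.286 Mbps.
× 540 s = 21,754 Mb = 2,719 MB = 2.719 GB.

2.72 GB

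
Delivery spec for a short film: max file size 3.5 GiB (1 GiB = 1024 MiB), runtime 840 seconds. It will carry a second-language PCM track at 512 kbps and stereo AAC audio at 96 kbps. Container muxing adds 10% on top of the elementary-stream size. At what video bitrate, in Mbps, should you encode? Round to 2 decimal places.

Budget: 3.5 GiB = 30064.8 Mb.
Stream payload after overhead: 30064.8 / 1.10 = 27331.6 Mb.
Total bitrate budget: 27331.6 Mb / 840 s = 32.538 Mbps.
Audio total: 512 + 96 = 608 kbps = 0.608 Mbps.
Video: 32.538 − 0.608 = 31.930 Mbps.

31.93 Mbps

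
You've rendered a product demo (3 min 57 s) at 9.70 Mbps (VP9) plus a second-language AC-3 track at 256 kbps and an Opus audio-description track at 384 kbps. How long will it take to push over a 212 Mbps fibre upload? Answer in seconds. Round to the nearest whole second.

12 seconds

3 min 57 s = 237 s
Audio total: 256 + 384 = 640 kbps = 0.640 Mbps.
Total bitrate: 10.340 Mbps.
File: 10.340 Mbps × 237 s = 2450.6 Mb.
At 212 Mbps: 2450.6 / 212 = 11.6 s ≈ 11.6 seconds.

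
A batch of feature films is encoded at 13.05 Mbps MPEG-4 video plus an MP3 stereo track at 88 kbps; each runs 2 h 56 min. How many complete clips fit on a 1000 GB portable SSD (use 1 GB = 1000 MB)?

57

2 h 56 min = 176 min = 10560 s
Audio: 88 kbps = 0.088 Mbps.
Total bitrate: 13.138 Mbps.
Per item: 13.138 Mbps × 10560 s = 138,737 Mb = 17,342 MB.
Capacity: 1000 GB = 8,000,000 Mb; 57.66 items → 57 complete.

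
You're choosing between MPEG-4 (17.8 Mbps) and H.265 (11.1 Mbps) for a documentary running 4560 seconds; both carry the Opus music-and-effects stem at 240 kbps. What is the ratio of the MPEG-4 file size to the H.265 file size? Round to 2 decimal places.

1.59

Audio: 240 kbps = 0.240 Mbps.
MPEG-4: 18.040 Mbps × 4560 s = 82262.4 Mb = 9.577 GiB.
H.265: 11.340 Mbps × 4560 s = 51710.4 Mb = 6.020 GiB.
Ratio: 9.577 / 6.020 = 1.591.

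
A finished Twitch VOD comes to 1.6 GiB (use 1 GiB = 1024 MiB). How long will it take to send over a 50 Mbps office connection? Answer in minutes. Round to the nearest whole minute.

5 minutes

File: 1.6 GiB = 13743.9 Mb.
At 50 Mbps: 13743.9 / 50 = 274.9 s ≈ 4.58 minutes.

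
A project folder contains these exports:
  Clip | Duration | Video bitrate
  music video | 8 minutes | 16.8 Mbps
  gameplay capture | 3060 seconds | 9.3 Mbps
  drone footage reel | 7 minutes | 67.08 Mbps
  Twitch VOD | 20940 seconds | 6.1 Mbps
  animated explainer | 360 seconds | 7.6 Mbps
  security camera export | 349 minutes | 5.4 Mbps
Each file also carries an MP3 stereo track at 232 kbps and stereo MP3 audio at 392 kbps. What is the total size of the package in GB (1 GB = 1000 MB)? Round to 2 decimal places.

42.13 GB

Audio total: 232 + 392 = 624 kbps = 0.624 Mbps.
music video: 17.424 Mbps × 480 s = 8363.5 Mb
gameplay capture: 9.924 Mbps × 3060 s = 30367.4 Mb
drone footage reel: 67.704 Mbps × 420 s = 28435.7 Mb
Twitch VOD: 6.724 Mbps × 20940 s = 140800.6 Mb
animated explainer: 8.224 Mbps × 360 s = 2960.6 Mb
security camera export: 6.024 Mbps × 20940 s = 126142.6 Mb
Total: 337070.4 Mb = 42133.8 MB.
= 42.13 GB.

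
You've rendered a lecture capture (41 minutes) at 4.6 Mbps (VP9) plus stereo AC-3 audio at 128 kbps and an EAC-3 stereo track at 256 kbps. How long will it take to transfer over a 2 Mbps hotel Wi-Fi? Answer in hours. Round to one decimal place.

1.7 hours

41 min = 2460 s
Audio total: 128 + 256 = 384 kbps = 0.384 Mbps.
Total bitrate: 4.984 Mbps.
File: 4.984 Mbps × 2460 s = 12260.6 Mb.
At 2 Mbps: 12260.6 / 2 = 6130.3 s ≈ 1.7 hours.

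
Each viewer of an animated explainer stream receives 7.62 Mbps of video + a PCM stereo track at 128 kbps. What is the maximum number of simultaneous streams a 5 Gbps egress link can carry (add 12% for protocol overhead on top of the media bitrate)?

Audio: 128 kbps = 0.128 Mbps.
Per-viewer media rate: 7.748 Mbps.
On the wire with 12% overhead: 8.678 Mbps.
5 Gbps = 5,000 Mbps; 5,000 / 8.678 = 576.19 → 576 viewers.

576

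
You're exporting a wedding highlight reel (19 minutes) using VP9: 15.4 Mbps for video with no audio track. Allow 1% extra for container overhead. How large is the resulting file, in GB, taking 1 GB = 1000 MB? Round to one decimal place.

19 min = 1140 s
Total bitrate: 15.4 Mbps.
Stream data: 15.400 Mbps × 1140 s = 17556.0 Mb.
With 1% container overhead: ×1.01.
17,732 Mb ÷ 8 = 2,216 MB → 2.216 GB.

2.2 GB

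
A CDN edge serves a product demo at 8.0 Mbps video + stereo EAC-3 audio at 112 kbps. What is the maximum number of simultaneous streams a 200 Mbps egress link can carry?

Audio: 112 kbps = 0.112 Mbps.
Per-viewer media rate: 8.112 Mbps.
200 Mbps = 200.0 Mbps; 200.0 / 8.112 = 24.65 → 24 viewers.

24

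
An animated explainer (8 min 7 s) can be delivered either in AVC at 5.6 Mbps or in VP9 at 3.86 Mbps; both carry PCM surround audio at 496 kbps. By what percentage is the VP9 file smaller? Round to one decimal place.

28.5%

8 min 7 s = 487 s
Audio: 496 kbps = 0.496 Mbps.
AVC: 6.096 Mbps × 487 s = 2968.8 Mb = 371.094 MB.
VP9: 4.356 Mbps × 487 s = 2121.4 Mb = 265.171 MB.
Reduction: (1 − 265.171/371.094) × 100 = 28.54%.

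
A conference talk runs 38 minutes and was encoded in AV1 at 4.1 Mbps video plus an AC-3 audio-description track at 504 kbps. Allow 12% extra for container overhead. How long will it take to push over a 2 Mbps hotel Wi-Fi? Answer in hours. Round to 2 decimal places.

1.63 hours

38 min = 2280 s
Audio: 504 kbps = 0.504 Mbps.
Total bitrate: 4.604 Mbps.
File: 4.604 Mbps × 2280 s = 10497.1 Mb.
With 12% container overhead: ×1.12. → 11756.8 Mb.
At 2 Mbps: 11756.8 / 2 = 5878.4 s ≈ 1.63 hours.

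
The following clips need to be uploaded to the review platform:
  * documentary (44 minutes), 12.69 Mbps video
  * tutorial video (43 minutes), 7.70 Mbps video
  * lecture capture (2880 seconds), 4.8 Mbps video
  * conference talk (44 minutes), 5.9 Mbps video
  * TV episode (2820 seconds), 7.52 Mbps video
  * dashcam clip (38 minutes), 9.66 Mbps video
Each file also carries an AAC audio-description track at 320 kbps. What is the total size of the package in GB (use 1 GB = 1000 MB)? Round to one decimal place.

16.4 GB

Audio: 320 kbps = 0.320 Mbps.
documentary: 13.010 Mbps × 2640 s = 34346.4 Mb
tutorial video: 8.020 Mbps × 2580 s = 20691.6 Mb
lecture capture: 5.120 Mbps × 2880 s = 14745.6 Mb
conference talk: 6.220 Mbps × 2640 s = 16420.8 Mb
TV episode: 7.840 Mbps × 2820 s = 22108.8 Mb
dashcam clip: 9.980 Mbps × 2280 s = 22754.4 Mb
Total: 131067.6 Mb = 16383.5 MB.
= 16.38 GB.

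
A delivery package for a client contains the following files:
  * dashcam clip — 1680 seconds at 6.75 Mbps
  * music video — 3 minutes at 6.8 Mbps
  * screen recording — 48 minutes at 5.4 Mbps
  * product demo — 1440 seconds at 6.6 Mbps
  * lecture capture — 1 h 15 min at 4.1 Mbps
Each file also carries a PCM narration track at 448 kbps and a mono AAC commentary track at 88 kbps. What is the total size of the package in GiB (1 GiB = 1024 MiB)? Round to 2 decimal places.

7.19 GiB

Audio total: 448 + 88 = 536 kbps = 0.536 Mbps.
dashcam clip: 7.286 Mbps × 1680 s = 12240.5 Mb
music video: 7.336 Mbps × 180 s = 1320.5 Mb
screen recording: 5.936 Mbps × 2880 s = 17095.7 Mb
product demo: 7.136 Mbps × 1440 s = 10275.8 Mb
lecture capture: 4.636 Mbps × 4500 s = 20862.0 Mb
Total: 61794.5 Mb = 7724.3 MB.
= 7.194 GiB.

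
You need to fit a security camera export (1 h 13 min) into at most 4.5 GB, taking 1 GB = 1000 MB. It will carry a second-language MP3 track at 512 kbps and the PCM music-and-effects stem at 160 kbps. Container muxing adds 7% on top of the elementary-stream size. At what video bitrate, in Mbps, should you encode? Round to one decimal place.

Budget: 4.5 GB = 36000.0 Mb.
Stream payload after overhead: 36000.0 / 1.07 = 33644.9 Mb.
1 h 13 min = 73 min = 4380 s
Total bitrate budget: 33644.9 Mb / 4380 s = 7.681 Mbps.
Audio total: 512 + 160 = 672 kbps = 0.672 Mbps.
Video: 7.681 − 0.672 = 7.009 Mbps.

7.0 Mbps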